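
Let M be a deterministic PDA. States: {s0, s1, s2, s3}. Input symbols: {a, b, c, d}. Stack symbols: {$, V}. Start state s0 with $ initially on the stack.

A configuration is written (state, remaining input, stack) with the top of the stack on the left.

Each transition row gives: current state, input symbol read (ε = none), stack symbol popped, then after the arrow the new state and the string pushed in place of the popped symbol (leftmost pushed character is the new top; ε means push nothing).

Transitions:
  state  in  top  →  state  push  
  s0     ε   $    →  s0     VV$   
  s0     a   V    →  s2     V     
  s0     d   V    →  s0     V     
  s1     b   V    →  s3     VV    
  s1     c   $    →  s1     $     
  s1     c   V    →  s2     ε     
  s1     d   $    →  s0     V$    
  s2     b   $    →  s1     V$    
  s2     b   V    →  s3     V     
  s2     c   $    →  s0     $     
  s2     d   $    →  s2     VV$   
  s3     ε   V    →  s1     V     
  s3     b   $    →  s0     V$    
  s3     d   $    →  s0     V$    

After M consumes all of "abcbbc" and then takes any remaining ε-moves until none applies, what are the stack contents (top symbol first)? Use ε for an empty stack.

(s0, abcbbc, $)
  ε-move, top $: go to s0, push VV$ → (s0, abcbbc, VV$)
  read a, top V: go to s2, push V → (s2, bcbbc, VV$)
  read b, top V: go to s3, push V → (s3, cbbc, VV$)
  ε-move, top V: go to s1, push V → (s1, cbbc, VV$)
  read c, top V: go to s2, push ε → (s2, bbc, V$)
  read b, top V: go to s3, push V → (s3, bc, V$)
  ε-move, top V: go to s1, push V → (s1, bc, V$)
  read b, top V: go to s3, push VV → (s3, c, VV$)
  ε-move, top V: go to s1, push V → (s1, c, VV$)
  read c, top V: go to s2, push ε → (s2, ε, V$)
All input consumed in state s2 with stack V$.

V$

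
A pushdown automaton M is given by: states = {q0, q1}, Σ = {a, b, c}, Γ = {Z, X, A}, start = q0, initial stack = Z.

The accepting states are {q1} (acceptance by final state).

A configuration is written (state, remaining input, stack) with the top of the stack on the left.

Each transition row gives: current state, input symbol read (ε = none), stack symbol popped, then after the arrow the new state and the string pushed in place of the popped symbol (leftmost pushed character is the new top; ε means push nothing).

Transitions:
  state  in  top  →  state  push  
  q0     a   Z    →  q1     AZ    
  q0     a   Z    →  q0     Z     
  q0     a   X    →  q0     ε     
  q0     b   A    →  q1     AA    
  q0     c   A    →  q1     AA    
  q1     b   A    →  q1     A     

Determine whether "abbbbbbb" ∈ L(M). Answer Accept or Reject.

Accept

One accepting computation: (q0, abbbbbbb, Z) ⊢ (q1, bbbbbbb, AZ) ⊢ (q1, bbbbbb, AZ) ⊢ (q1, bbbbb, AZ) ⊢ (q1, bbbb, AZ) ⊢ (q1, bbb, AZ) ⊢ (q1, bb, AZ) ⊢ (q1, b, AZ) ⊢ (q1, ε, AZ)
All input consumed and state q1 ∈ F.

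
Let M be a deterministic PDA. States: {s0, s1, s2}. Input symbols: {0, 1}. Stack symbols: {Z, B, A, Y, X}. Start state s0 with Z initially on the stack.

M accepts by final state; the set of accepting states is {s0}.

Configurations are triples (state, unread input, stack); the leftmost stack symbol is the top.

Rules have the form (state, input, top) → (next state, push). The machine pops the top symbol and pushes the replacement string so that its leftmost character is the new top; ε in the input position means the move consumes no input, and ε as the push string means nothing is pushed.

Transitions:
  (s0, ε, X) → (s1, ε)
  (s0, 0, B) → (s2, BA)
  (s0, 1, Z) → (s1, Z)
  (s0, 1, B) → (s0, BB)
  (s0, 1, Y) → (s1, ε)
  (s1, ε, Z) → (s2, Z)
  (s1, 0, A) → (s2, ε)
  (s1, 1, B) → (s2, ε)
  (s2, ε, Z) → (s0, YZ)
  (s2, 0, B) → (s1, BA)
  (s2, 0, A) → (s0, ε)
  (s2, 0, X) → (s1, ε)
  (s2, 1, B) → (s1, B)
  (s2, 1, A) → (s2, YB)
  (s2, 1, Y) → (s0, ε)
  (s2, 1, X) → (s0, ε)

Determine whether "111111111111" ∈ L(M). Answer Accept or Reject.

Accept

(s0, 111111111111, Z) ⊢ (s1, 11111111111, Z) ⊢ (s2, 11111111111, Z) ⊢ (s0, 11111111111, YZ) ⊢ (s1, 1111111111, Z) ⊢ (s2, 1111111111, Z) ⊢ (s0, 1111111111, YZ) ⊢ (s1, 111111111, Z) ⊢ (s2, 111111111, Z) ⊢ (s0, 111111111, YZ) ⊢ (s1, 11111111, Z) ⊢ (s2, 11111111, Z) ⊢ (s0, 11111111, YZ) ⊢ (s1, 1111111, Z) ⊢ (s2, 1111111, Z) ⊢ (s0, 1111111, YZ) ⊢ (s1, 111111, Z) ⊢ (s2, 111111, Z) ⊢ (s0, 111111, YZ) ⊢ (s1, 11111, Z) ⊢ (s2, 11111, Z) ⊢ (s0, 11111, YZ) ⊢ (s1, 1111, Z) ⊢ (s2, 1111, Z) ⊢ (s0, 1111, YZ) ⊢ (s1, 111, Z) ⊢ (s2, 111, Z) ⊢ (s0, 111, YZ) ⊢ (s1, 11, Z) ⊢ (s2, 11, Z) ⊢ (s0, 11, YZ) ⊢ (s1, 1, Z) ⊢ (s2, 1, Z) ⊢ (s0, 1, YZ) ⊢ (s1, ε, Z) ⊢ (s2, ε, Z) ⊢ (s0, ε, YZ)
All input consumed; state s0 ∈ F.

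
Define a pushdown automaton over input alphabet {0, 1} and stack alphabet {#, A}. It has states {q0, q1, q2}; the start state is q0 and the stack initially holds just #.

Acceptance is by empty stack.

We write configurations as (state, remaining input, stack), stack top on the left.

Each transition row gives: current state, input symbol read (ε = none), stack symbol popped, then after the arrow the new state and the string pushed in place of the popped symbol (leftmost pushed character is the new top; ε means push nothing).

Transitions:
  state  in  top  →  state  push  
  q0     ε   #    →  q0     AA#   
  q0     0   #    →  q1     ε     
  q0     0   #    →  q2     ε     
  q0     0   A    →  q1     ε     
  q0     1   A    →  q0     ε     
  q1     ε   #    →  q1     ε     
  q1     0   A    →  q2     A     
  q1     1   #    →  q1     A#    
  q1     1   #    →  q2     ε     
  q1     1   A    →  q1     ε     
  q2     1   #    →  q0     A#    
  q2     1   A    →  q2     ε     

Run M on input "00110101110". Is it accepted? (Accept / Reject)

Accept

One accepting computation: (q0, 00110101110, #) ⊢ (q0, 00110101110, AA#) ⊢ (q1, 0110101110, A#) ⊢ (q2, 110101110, A#) ⊢ (q2, 10101110, #) ⊢ (q0, 0101110, A#) ⊢ (q1, 101110, #) ⊢ (q1, 01110, A#) ⊢ (q2, 1110, A#) ⊢ (q2, 110, #) ⊢ (q0, 10, A#) ⊢ (q0, 0, #) ⊢ (q1, ε, ε)
All input consumed and the stack is empty.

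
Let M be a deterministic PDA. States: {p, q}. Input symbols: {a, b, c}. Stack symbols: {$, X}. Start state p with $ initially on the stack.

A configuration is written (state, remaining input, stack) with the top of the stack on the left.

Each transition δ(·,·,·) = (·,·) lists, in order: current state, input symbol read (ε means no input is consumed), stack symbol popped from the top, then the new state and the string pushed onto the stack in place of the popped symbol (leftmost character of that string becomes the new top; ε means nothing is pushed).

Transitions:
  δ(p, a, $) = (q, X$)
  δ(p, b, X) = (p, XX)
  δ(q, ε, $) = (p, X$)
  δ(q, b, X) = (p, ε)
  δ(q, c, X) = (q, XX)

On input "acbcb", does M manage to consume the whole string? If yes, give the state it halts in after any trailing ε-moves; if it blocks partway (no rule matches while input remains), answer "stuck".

stuck

(p, acbcb, $)
  read a, top $: go to q, push X$ → (q, cbcb, X$)
  read c, top X: go to q, push XX → (q, bcb, XX$)
  read b, top X: go to p, push ε → (p, cb, X$)
No transition for (p, c, top X); M blocks with input cb remaining.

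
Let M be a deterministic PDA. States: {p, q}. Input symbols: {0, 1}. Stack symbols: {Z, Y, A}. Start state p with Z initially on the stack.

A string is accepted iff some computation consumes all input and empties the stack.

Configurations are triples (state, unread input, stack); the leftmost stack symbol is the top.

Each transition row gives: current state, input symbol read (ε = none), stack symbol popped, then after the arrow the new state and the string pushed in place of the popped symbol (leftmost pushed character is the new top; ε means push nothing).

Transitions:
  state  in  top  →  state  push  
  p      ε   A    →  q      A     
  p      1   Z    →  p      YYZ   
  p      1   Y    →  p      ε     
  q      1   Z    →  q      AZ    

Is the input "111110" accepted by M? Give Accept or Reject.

Reject

(p, 111110, Z)
  read 1, top Z: go to p, push YYZ → (p, 11110, YYZ)
  read 1, top Y: go to p, push ε → (p, 1110, YZ)
  read 1, top Y: go to p, push ε → (p, 110, Z)
  read 1, top Z: go to p, push YYZ → (p, 10, YYZ)
  read 1, top Y: go to p, push ε → (p, 0, YZ)
No transition applies at (p, 0, YZ); input not fully consumed.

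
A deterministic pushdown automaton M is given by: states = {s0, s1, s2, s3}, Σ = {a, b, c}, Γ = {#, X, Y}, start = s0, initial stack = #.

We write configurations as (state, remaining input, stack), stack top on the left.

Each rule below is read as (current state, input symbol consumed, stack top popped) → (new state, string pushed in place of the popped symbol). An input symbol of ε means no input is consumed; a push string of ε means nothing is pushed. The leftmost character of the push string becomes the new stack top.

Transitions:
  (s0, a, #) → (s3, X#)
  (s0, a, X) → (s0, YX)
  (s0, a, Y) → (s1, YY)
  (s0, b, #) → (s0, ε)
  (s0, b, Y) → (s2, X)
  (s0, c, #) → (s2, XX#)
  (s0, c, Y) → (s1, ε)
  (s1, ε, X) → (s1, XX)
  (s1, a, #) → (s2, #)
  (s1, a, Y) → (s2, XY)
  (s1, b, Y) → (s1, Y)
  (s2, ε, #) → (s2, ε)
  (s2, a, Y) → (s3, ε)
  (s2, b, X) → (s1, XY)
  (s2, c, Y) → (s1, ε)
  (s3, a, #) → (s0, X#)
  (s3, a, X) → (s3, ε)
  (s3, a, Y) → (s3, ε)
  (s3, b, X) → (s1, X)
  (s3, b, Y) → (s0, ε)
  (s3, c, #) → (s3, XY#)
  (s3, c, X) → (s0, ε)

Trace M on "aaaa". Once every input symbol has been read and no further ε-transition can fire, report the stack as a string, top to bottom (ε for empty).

YX#

(s0, aaaa, #)
  read a, top #: go to s3, push X# → (s3, aaa, X#)
  read a, top X: go to s3, push ε → (s3, aa, #)
  read a, top #: go to s0, push X# → (s0, a, X#)
  read a, top X: go to s0, push YX → (s0, ε, YX#)
All input consumed in state s0 with stack YX#.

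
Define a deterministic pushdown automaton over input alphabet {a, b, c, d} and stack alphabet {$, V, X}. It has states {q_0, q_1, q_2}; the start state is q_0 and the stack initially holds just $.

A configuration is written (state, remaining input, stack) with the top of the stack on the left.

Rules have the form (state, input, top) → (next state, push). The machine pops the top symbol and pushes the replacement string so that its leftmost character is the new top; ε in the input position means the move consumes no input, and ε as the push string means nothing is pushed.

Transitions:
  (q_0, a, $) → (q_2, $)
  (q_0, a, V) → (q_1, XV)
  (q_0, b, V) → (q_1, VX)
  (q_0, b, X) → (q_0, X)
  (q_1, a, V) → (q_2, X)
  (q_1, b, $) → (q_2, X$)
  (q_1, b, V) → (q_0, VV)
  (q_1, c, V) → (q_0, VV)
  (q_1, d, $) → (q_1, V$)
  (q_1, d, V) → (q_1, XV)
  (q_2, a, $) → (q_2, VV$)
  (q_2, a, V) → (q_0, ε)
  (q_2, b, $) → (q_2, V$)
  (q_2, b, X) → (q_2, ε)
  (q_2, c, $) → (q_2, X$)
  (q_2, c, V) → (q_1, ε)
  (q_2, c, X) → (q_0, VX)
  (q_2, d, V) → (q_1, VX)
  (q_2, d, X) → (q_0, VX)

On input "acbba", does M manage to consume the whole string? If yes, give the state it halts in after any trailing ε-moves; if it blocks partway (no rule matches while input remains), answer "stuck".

(q_0, acbba, $)
  read a, top $: go to q_2, push $ → (q_2, cbba, $)
  read c, top $: go to q_2, push X$ → (q_2, bba, X$)
  read b, top X: go to q_2, push ε → (q_2, ba, $)
  read b, top $: go to q_2, push V$ → (q_2, a, V$)
  read a, top V: go to q_0, push ε → (q_0, ε, $)
All input consumed; M is in state q_0.

q_0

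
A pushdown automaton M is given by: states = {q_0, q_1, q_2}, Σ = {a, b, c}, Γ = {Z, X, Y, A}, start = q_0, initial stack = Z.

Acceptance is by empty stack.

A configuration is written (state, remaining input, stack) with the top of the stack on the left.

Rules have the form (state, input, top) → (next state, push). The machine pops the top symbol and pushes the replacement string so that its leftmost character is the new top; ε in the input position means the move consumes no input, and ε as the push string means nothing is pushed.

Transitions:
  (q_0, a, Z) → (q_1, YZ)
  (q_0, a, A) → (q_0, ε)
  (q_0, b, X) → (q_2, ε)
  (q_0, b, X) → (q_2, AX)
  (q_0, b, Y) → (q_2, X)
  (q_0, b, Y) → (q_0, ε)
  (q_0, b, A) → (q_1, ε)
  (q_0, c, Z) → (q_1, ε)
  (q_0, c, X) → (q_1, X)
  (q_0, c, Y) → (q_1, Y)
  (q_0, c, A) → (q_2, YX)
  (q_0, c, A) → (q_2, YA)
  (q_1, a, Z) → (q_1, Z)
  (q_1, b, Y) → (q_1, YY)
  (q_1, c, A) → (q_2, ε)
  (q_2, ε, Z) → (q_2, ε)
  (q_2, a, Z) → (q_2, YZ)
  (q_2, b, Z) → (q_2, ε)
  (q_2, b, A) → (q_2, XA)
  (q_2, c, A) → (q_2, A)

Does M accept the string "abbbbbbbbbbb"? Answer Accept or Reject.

Reject

No computation consumes all input and empties the stack.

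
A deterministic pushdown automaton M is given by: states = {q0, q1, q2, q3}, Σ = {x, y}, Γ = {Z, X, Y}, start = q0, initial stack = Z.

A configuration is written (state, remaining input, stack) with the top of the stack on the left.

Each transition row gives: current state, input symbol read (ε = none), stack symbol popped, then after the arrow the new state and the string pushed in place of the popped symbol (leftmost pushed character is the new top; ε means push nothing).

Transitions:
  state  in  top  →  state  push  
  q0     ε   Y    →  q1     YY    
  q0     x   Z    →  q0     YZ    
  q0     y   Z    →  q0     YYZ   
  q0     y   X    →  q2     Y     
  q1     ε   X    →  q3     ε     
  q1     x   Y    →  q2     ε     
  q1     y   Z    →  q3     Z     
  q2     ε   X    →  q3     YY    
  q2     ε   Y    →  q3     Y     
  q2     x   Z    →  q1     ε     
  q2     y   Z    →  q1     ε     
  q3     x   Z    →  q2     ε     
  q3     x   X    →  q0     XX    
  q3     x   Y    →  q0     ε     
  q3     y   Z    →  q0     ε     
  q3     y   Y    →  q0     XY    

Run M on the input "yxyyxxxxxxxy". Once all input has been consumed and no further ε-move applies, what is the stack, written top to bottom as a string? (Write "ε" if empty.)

(q0, yxyyxxxxxxxy, Z)
  read y, top Z: go to q0, push YYZ → (q0, xyyxxxxxxxy, YYZ)
  ε-move, top Y: go to q1, push YY → (q1, xyyxxxxxxxy, YYYZ)
  read x, top Y: go to q2, push ε → (q2, yyxxxxxxxy, YYZ)
  ε-move, top Y: go to q3, push Y → (q3, yyxxxxxxxy, YYZ)
  read y, top Y: go to q0, push XY → (q0, yxxxxxxxy, XYYZ)
  read y, top X: go to q2, push Y → (q2, xxxxxxxy, YYYZ)
  ε-move, top Y: go to q3, push Y → (q3, xxxxxxxy, YYYZ)
  read x, top Y: go to q0, push ε → (q0, xxxxxxy, YYZ)
  ε-move, top Y: go to q1, push YY → (q1, xxxxxxy, YYYZ)
  read x, top Y: go to q2, push ε → (q2, xxxxxy, YYZ)
  ε-move, top Y: go to q3, push Y → (q3, xxxxxy, YYZ)
  read x, top Y: go to q0, push ε → (q0, xxxxy, YZ)
  ε-move, top Y: go to q1, push YY → (q1, xxxxy, YYZ)
  read x, top Y: go to q2, push ε → (q2, xxxy, YZ)
  ε-move, top Y: go to q3, push Y → (q3, xxxy, YZ)
  read x, top Y: go to q0, push ε → (q0, xxy, Z)
  read x, top Z: go to q0, push YZ → (q0, xy, YZ)
  ε-move, top Y: go to q1, push YY → (q1, xy, YYZ)
  read x, top Y: go to q2, push ε → (q2, y, YZ)
  ε-move, top Y: go to q3, push Y → (q3, y, YZ)
  read y, top Y: go to q0, push XY → (q0, ε, XYZ)
All input consumed in state q0 with stack XYZ.

XYZ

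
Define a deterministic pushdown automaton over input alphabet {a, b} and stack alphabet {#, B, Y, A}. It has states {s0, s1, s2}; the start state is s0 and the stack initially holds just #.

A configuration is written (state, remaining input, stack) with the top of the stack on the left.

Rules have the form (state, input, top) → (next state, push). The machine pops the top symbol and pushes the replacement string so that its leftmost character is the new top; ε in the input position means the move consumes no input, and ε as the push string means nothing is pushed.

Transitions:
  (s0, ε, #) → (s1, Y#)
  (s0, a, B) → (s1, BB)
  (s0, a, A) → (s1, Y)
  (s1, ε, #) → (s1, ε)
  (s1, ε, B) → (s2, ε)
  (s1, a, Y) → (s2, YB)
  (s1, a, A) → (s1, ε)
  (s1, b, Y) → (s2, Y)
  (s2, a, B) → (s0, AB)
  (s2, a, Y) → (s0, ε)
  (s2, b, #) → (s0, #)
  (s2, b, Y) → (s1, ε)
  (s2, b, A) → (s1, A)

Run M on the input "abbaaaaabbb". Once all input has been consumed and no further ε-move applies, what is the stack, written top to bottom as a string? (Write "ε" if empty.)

(s0, abbaaaaabbb, #) ⊢ (s1, abbaaaaabbb, Y#) ⊢ (s2, bbaaaaabbb, YB#) ⊢ (s1, baaaaabbb, B#) ⊢ (s2, baaaaabbb, #) ⊢ (s0, aaaaabbb, #) ⊢ (s1, aaaaabbb, Y#) ⊢ (s2, aaaabbb, YB#) ⊢ (s0, aaabbb, B#) ⊢ (s1, aabbb, BB#) ⊢ (s2, aabbb, B#) ⊢ (s0, abbb, AB#) ⊢ (s1, bbb, YB#) ⊢ (s2, bb, YB#) ⊢ (s1, b, B#) ⊢ (s2, b, #) ⊢ (s0, ε, #) ⊢ (s1, ε, Y#)
All input consumed in state s1 with stack Y#.

Y#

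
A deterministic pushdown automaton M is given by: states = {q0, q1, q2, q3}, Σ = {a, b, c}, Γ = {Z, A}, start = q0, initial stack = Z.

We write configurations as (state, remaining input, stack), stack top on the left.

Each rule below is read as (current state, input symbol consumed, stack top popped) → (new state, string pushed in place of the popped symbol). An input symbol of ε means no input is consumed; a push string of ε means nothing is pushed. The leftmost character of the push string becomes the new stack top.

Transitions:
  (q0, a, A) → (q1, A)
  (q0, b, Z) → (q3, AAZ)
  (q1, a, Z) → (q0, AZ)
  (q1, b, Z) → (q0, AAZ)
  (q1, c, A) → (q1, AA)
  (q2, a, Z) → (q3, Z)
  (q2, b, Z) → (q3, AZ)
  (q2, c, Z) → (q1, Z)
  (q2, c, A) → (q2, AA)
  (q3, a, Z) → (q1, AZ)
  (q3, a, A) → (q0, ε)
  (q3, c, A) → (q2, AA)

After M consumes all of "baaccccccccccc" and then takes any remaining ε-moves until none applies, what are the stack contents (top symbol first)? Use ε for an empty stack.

AAAAAAAAAAAAZ

(q0, baaccccccccccc, Z)
  read b, top Z: go to q3, push AAZ → (q3, aaccccccccccc, AAZ)
  read a, top A: go to q0, push ε → (q0, accccccccccc, AZ)
  read a, top A: go to q1, push A → (q1, ccccccccccc, AZ)
  read c, top A: go to q1, push AA → (q1, cccccccccc, AAZ)
  read c, top A: go to q1, push AA → (q1, ccccccccc, AAAZ)
  read c, top A: go to q1, push AA → (q1, cccccccc, AAAAZ)
  read c, top A: go to q1, push AA → (q1, ccccccc, AAAAAZ)
  read c, top A: go to q1, push AA → (q1, cccccc, AAAAAAZ)
  read c, top A: go to q1, push AA → (q1, ccccc, AAAAAAAZ)
  read c, top A: go to q1, push AA → (q1, cccc, AAAAAAAAZ)
  read c, top A: go to q1, push AA → (q1, ccc, AAAAAAAAAZ)
  read c, top A: go to q1, push AA → (q1, cc, AAAAAAAAAAZ)
  read c, top A: go to q1, push AA → (q1, c, AAAAAAAAAAAZ)
  read c, top A: go to q1, push AA → (q1, ε, AAAAAAAAAAAAZ)
All input consumed in state q1 with stack AAAAAAAAAAAAZ.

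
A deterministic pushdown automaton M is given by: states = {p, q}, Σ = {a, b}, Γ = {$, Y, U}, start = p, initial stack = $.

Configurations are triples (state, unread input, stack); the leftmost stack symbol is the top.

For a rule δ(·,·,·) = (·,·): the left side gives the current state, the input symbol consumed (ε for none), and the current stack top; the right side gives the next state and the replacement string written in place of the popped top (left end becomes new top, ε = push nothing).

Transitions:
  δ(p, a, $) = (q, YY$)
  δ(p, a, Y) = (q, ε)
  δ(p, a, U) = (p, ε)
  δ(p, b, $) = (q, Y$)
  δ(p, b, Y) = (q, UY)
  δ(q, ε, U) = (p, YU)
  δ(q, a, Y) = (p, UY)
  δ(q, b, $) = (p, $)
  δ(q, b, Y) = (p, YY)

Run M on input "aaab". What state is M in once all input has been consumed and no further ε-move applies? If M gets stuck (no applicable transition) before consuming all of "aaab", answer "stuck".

(p, aaab, $)
  read a, top $: go to q, push YY$ → (q, aab, YY$)
  read a, top Y: go to p, push UY → (p, ab, UYY$)
  read a, top U: go to p, push ε → (p, b, YY$)
  read b, top Y: go to q, push UY → (q, ε, UYY$)
  ε-move, top U: go to p, push YU → (p, ε, YUYY$)
All input consumed; M is in state p.

p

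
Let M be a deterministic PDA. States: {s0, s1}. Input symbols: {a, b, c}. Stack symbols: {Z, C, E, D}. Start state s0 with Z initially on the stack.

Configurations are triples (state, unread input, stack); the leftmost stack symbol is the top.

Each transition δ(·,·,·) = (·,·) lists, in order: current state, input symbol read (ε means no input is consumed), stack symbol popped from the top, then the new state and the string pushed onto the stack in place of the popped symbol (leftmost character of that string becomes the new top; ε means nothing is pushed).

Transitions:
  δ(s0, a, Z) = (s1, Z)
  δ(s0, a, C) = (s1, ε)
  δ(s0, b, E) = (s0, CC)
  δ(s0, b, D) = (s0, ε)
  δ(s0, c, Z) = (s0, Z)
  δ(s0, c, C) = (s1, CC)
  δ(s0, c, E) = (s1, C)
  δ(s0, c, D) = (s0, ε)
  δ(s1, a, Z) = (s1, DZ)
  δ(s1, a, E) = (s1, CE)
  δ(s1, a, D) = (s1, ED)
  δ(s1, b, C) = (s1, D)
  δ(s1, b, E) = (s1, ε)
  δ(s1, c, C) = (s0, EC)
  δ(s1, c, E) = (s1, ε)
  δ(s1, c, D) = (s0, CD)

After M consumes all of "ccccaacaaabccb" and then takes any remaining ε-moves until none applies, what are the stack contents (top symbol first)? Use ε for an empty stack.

(s0, ccccaacaaabccb, Z) ⊢ (s0, cccaacaaabccb, Z) ⊢ (s0, ccaacaaabccb, Z) ⊢ (s0, caacaaabccb, Z) ⊢ (s0, aacaaabccb, Z) ⊢ (s1, acaaabccb, Z) ⊢ (s1, caaabccb, DZ) ⊢ (s0, aaabccb, CDZ) ⊢ (s1, aabccb, DZ) ⊢ (s1, abccb, EDZ) ⊢ (s1, bccb, CEDZ) ⊢ (s1, ccb, DEDZ) ⊢ (s0, cb, CDEDZ) ⊢ (s1, b, CCDEDZ) ⊢ (s1, ε, DCDEDZ)
All input consumed in state s1 with stack DCDEDZ.

DCDEDZ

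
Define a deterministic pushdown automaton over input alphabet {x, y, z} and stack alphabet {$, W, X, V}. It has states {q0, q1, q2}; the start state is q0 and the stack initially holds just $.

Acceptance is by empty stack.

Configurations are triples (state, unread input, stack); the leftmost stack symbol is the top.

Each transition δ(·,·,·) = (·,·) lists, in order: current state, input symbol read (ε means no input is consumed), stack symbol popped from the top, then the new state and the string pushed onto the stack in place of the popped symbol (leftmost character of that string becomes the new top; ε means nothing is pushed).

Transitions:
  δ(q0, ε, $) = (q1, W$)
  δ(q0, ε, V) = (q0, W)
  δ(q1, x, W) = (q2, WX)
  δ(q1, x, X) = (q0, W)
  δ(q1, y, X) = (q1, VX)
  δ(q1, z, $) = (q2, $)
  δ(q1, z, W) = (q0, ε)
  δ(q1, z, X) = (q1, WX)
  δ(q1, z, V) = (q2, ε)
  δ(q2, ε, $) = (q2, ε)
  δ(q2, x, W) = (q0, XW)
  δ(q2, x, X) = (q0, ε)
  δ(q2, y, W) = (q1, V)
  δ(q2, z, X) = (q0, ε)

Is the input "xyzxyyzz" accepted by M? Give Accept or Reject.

(q0, xyzxyyzz, $)
  ε-move, top $: go to q1, push W$ → (q1, xyzxyyzz, W$)
  read x, top W: go to q2, push WX → (q2, yzxyyzz, WX$)
  read y, top W: go to q1, push V → (q1, zxyyzz, VX$)
  read z, top V: go to q2, push ε → (q2, xyyzz, X$)
  read x, top X: go to q0, push ε → (q0, yyzz, $)
  ε-move, top $: go to q1, push W$ → (q1, yyzz, W$)
No transition applies at (q1, yyzz, W$); input not fully consumed.

Reject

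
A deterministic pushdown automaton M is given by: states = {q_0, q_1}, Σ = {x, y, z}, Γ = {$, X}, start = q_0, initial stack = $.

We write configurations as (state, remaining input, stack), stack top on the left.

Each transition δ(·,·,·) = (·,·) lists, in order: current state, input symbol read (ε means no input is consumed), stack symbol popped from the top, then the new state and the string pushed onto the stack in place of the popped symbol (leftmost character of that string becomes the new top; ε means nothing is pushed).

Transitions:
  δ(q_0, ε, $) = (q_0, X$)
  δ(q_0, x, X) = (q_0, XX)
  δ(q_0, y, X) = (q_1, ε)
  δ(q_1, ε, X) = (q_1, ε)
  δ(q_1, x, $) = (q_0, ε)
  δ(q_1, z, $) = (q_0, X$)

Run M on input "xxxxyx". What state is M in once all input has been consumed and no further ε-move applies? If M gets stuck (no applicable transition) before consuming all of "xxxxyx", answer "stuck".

q_0

(q_0, xxxxyx, $) ⊢ (q_0, xxxxyx, X$) ⊢ (q_0, xxxyx, XX$) ⊢ (q_0, xxyx, XXX$) ⊢ (q_0, xyx, XXXX$) ⊢ (q_0, yx, XXXXX$) ⊢ (q_1, x, XXXX$) ⊢ (q_1, x, XXX$) ⊢ (q_1, x, XX$) ⊢ (q_1, x, X$) ⊢ (q_1, x, $) ⊢ (q_0, ε, ε)
All input consumed; M is in state q_0.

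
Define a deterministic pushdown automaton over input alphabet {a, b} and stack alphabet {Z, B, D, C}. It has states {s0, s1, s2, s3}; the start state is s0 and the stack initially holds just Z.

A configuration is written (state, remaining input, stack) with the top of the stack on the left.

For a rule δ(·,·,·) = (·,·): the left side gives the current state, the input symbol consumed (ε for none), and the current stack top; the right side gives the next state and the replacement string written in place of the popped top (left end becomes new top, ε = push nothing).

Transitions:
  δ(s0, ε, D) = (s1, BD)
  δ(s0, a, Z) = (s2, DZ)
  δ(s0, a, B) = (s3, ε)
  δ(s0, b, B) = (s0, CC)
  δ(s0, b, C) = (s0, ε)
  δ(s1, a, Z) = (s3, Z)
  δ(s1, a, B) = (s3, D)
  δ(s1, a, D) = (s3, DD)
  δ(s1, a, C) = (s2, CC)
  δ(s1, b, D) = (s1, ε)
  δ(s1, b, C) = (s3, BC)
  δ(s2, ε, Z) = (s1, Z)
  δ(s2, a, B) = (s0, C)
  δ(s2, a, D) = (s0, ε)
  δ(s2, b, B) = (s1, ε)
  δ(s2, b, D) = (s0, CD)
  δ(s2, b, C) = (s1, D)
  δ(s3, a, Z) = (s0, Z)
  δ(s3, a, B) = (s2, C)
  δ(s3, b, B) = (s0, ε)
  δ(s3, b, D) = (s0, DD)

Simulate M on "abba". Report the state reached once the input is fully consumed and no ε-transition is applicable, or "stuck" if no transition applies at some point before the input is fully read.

s3

(s0, abba, Z) ⊢ (s2, bba, DZ) ⊢ (s0, ba, CDZ) ⊢ (s0, a, DZ) ⊢ (s1, a, BDZ) ⊢ (s3, ε, DDZ)
All input consumed; M is in state s3.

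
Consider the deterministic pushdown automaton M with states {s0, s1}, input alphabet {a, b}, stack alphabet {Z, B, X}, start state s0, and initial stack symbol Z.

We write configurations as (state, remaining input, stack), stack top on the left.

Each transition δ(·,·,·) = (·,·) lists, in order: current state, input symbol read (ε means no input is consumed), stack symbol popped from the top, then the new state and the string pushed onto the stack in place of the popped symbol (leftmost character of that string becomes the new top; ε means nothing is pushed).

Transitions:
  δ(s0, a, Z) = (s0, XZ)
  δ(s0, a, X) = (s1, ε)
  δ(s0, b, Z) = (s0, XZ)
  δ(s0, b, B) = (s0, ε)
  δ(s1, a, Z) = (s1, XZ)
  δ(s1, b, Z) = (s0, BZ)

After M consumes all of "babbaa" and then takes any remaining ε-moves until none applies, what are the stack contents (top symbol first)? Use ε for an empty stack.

(s0, babbaa, Z)
  read b, top Z: go to s0, push XZ → (s0, abbaa, XZ)
  read a, top X: go to s1, push ε → (s1, bbaa, Z)
  read b, top Z: go to s0, push BZ → (s0, baa, BZ)
  read b, top B: go to s0, push ε → (s0, aa, Z)
  read a, top Z: go to s0, push XZ → (s0, a, XZ)
  read a, top X: go to s1, push ε → (s1, ε, Z)
All input consumed in state s1 with stack Z.

Z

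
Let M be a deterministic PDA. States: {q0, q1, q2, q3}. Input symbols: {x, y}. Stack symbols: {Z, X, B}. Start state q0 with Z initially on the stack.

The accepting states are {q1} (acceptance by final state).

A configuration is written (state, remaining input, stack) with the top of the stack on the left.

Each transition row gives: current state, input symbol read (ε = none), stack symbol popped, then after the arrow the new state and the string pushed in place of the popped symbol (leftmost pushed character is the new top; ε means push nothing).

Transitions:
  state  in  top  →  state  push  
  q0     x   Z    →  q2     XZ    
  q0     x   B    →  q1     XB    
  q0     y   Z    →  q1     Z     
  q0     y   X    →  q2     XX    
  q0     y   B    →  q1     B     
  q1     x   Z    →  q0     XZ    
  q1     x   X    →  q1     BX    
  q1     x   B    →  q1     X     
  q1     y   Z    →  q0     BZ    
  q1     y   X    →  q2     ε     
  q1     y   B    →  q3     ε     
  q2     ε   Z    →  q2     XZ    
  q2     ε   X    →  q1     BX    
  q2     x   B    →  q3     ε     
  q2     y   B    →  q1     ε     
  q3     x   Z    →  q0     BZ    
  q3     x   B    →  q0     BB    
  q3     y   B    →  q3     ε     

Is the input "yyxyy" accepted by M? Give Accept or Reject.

(q0, yyxyy, Z) ⊢ (q1, yxyy, Z) ⊢ (q0, xyy, BZ) ⊢ (q1, yy, XBZ) ⊢ (q2, y, BZ) ⊢ (q1, ε, Z)
All input consumed; state q1 ∈ F.

Accept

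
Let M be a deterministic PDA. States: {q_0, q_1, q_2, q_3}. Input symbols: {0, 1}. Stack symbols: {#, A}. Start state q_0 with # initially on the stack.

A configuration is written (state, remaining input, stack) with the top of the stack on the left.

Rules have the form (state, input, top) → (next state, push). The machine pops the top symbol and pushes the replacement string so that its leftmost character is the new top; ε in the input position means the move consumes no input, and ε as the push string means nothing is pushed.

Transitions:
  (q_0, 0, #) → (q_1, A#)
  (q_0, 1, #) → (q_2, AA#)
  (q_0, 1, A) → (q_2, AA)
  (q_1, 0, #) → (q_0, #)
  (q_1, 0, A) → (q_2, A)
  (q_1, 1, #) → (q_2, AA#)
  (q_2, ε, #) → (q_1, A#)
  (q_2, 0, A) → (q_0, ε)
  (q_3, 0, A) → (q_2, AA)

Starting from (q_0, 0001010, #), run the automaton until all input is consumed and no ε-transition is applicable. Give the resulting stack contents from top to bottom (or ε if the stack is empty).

(q_0, 0001010, #)
  read 0, top #: go to q_1, push A# → (q_1, 001010, A#)
  read 0, top A: go to q_2, push A → (q_2, 01010, A#)
  read 0, top A: go to q_0, push ε → (q_0, 1010, #)
  read 1, top #: go to q_2, push AA# → (q_2, 010, AA#)
  read 0, top A: go to q_0, push ε → (q_0, 10, A#)
  read 1, top A: go to q_2, push AA → (q_2, 0, AA#)
  read 0, top A: go to q_0, push ε → (q_0, ε, A#)
All input consumed in state q_0 with stack A#.

A#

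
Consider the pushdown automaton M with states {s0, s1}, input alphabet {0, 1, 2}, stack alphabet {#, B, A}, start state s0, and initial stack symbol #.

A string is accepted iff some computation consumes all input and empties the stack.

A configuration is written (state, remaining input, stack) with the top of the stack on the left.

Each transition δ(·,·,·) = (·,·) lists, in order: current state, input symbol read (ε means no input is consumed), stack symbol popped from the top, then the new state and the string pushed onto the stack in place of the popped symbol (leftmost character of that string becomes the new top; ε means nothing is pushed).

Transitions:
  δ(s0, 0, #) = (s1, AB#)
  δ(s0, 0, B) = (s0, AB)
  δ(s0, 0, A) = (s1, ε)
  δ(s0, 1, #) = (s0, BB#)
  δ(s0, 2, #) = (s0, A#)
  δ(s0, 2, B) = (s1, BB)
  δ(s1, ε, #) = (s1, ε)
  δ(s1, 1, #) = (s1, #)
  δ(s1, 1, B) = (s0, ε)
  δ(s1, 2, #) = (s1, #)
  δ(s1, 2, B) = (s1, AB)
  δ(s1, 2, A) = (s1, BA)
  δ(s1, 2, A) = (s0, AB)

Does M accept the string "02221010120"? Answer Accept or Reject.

One accepting computation: (s0, 02221010120, #) ⊢ (s1, 2221010120, AB#) ⊢ (s1, 221010120, BAB#) ⊢ (s1, 21010120, ABAB#) ⊢ (s1, 1010120, BABAB#) ⊢ (s0, 010120, ABAB#) ⊢ (s1, 10120, BAB#) ⊢ (s0, 0120, AB#) ⊢ (s1, 120, B#) ⊢ (s0, 20, #) ⊢ (s0, 0, A#) ⊢ (s1, ε, #) ⊢ (s1, ε, ε)
All input consumed and the stack is empty.

Accept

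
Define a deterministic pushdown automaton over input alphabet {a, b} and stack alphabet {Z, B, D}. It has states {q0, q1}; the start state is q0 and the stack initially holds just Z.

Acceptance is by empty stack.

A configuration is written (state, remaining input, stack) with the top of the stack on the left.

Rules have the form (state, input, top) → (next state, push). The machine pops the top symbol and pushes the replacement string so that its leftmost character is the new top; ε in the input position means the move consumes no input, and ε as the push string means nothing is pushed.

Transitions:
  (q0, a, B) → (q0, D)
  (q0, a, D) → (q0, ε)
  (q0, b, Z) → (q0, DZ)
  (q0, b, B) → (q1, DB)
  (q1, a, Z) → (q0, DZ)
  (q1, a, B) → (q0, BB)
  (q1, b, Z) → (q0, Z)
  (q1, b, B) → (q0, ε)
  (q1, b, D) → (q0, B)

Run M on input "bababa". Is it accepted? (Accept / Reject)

(q0, bababa, Z)
  read b, top Z: go to q0, push DZ → (q0, ababa, DZ)
  read a, top D: go to q0, push ε → (q0, baba, Z)
  read b, top Z: go to q0, push DZ → (q0, aba, DZ)
  read a, top D: go to q0, push ε → (q0, ba, Z)
  read b, top Z: go to q0, push DZ → (q0, a, DZ)
  read a, top D: go to q0, push ε → (q0, ε, Z)
All input consumed; stack is Z, not empty, and no further ε-move applies.

Reject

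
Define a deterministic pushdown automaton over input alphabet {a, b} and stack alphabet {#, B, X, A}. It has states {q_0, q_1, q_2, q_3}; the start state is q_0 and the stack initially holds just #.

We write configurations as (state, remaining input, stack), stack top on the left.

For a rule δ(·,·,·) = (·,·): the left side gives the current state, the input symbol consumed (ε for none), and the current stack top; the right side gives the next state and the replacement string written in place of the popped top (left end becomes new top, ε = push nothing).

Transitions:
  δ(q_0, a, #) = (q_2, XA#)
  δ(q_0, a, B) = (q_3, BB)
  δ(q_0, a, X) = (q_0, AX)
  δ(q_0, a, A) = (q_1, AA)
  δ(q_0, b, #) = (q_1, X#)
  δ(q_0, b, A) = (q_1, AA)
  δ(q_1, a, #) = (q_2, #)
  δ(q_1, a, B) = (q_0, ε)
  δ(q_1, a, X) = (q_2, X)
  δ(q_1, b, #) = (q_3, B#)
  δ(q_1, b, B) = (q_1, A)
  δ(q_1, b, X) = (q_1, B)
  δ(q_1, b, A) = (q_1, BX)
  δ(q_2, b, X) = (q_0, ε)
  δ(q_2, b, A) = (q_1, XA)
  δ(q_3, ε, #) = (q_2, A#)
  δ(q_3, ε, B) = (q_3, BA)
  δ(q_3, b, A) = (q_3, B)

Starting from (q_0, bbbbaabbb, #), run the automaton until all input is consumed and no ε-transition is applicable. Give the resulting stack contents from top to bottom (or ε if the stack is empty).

AXAX#

(q_0, bbbbaabbb, #) ⊢ (q_1, bbbaabbb, X#) ⊢ (q_1, bbaabbb, B#) ⊢ (q_1, baabbb, A#) ⊢ (q_1, aabbb, BX#) ⊢ (q_0, abbb, X#) ⊢ (q_0, bbb, AX#) ⊢ (q_1, bb, AAX#) ⊢ (q_1, b, BXAX#) ⊢ (q_1, ε, AXAX#)
All input consumed in state q_1 with stack AXAX#.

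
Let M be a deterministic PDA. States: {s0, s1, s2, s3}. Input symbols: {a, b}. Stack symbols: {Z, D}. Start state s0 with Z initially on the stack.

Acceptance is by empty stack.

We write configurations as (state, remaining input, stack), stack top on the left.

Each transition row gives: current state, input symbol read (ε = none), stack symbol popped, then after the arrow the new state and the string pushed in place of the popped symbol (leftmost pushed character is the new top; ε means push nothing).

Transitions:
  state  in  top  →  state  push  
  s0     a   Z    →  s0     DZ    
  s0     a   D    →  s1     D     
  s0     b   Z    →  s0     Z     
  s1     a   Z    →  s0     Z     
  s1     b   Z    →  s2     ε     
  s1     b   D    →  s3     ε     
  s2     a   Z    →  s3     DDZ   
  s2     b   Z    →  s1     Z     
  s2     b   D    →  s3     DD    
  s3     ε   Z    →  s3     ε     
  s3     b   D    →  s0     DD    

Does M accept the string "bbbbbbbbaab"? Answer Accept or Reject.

Accept

(s0, bbbbbbbbaab, Z)
  read b, top Z: go to s0, push Z → (s0, bbbbbbbaab, Z)
  read b, top Z: go to s0, push Z → (s0, bbbbbbaab, Z)
  read b, top Z: go to s0, push Z → (s0, bbbbbaab, Z)
  read b, top Z: go to s0, push Z → (s0, bbbbaab, Z)
  read b, top Z: go to s0, push Z → (s0, bbbaab, Z)
  read b, top Z: go to s0, push Z → (s0, bbaab, Z)
  read b, top Z: go to s0, push Z → (s0, baab, Z)
  read b, top Z: go to s0, push Z → (s0, aab, Z)
  read a, top Z: go to s0, push DZ → (s0, ab, DZ)
  read a, top D: go to s1, push D → (s1, b, DZ)
  read b, top D: go to s3, push ε → (s3, ε, Z)
  ε-move, top Z: go to s3, push ε → (s3, ε, ε)
All input consumed and the stack is empty.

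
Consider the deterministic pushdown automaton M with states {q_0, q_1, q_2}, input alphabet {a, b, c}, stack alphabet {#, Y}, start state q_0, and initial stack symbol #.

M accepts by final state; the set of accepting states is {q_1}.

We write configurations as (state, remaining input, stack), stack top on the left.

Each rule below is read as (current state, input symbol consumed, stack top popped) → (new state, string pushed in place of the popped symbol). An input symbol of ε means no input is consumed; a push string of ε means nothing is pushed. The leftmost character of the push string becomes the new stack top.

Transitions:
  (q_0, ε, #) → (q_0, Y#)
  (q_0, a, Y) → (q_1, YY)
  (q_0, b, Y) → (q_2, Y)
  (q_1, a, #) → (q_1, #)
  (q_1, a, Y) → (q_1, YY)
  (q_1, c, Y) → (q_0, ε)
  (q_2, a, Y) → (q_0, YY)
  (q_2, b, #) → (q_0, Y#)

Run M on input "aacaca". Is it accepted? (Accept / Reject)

(q_0, aacaca, #) ⊢ (q_0, aacaca, Y#) ⊢ (q_1, acaca, YY#) ⊢ (q_1, caca, YYY#) ⊢ (q_0, aca, YY#) ⊢ (q_1, ca, YYY#) ⊢ (q_0, a, YY#) ⊢ (q_1, ε, YYY#)
All input consumed; state q_1 ∈ F.

Accept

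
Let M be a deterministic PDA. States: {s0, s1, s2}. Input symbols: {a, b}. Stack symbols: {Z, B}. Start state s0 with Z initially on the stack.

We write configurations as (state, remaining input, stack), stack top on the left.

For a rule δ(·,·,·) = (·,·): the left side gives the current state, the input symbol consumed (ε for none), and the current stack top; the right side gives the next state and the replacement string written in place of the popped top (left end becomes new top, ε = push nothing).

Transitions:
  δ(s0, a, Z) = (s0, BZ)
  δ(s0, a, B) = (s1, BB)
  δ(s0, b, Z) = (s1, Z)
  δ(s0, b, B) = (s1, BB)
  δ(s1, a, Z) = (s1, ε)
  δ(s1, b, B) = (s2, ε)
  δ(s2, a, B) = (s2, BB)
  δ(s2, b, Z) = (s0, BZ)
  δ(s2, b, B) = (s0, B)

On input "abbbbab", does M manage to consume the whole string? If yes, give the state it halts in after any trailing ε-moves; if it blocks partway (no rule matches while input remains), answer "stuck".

stuck

(s0, abbbbab, Z) ⊢ (s0, bbbbab, BZ) ⊢ (s1, bbbab, BBZ) ⊢ (s2, bbab, BZ) ⊢ (s0, bab, BZ) ⊢ (s1, ab, BBZ)
No transition for (s1, a, top B); M blocks with input ab remaining.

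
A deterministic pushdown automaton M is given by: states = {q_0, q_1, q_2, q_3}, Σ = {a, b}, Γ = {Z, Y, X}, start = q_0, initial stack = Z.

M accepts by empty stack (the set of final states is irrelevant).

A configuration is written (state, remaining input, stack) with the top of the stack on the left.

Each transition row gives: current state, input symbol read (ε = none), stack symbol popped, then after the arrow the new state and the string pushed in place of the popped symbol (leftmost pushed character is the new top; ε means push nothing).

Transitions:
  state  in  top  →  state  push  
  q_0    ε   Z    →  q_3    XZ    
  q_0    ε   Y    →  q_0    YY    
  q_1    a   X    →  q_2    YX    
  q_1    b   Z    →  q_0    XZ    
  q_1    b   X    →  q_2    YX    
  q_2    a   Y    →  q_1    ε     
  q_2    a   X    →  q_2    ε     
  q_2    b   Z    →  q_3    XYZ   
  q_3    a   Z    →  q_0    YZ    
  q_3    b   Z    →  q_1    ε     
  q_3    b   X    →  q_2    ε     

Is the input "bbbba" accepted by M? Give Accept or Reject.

Reject

(q_0, bbbba, Z)
  ε-move, top Z: go to q_3, push XZ → (q_3, bbbba, XZ)
  read b, top X: go to q_2, push ε → (q_2, bbba, Z)
  read b, top Z: go to q_3, push XYZ → (q_3, bba, XYZ)
  read b, top X: go to q_2, push ε → (q_2, ba, YZ)
No transition applies at (q_2, ba, YZ); input not fully consumed.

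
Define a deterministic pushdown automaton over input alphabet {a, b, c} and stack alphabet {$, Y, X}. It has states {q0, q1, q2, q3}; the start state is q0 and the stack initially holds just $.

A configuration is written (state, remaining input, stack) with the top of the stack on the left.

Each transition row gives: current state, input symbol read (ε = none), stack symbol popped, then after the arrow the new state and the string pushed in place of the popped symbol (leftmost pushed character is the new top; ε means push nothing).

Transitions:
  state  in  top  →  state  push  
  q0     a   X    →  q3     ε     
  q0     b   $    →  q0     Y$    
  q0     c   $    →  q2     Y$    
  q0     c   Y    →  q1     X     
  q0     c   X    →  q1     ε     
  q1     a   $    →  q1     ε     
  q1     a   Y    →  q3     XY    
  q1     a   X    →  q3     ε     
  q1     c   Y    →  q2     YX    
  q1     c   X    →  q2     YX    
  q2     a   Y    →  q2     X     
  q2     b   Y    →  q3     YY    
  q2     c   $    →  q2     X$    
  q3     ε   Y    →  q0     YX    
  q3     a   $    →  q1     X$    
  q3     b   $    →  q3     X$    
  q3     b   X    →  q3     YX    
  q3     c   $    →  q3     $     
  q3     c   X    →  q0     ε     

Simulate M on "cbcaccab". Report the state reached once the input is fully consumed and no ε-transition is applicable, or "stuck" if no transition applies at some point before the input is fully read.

(q0, cbcaccab, $) ⊢ (q2, bcaccab, Y$) ⊢ (q3, caccab, YY$) ⊢ (q0, caccab, YXY$) ⊢ (q1, accab, XXY$) ⊢ (q3, ccab, XY$) ⊢ (q0, cab, Y$) ⊢ (q1, ab, X$) ⊢ (q3, b, $) ⊢ (q3, ε, X$)
All input consumed; M is in state q3.

q3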